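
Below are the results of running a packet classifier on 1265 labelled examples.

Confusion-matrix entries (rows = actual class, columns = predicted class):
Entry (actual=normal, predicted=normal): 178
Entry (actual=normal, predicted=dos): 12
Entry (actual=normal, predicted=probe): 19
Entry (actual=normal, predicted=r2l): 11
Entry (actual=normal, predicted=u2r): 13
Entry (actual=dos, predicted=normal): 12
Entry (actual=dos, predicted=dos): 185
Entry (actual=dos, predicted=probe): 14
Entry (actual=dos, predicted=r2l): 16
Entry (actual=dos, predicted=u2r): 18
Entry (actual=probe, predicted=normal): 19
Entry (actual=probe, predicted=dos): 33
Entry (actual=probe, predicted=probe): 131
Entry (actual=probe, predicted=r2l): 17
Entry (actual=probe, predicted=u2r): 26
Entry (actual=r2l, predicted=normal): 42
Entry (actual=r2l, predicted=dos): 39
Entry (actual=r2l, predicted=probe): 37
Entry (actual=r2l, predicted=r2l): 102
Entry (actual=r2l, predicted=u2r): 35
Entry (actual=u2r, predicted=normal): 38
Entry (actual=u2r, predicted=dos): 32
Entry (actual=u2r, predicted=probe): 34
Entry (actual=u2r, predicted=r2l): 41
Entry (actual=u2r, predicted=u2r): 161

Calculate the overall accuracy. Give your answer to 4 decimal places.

Accuracy = trace / total = (178+185+131+102+161=757) / 1265 = 757/1265 = 0.5984

0.5984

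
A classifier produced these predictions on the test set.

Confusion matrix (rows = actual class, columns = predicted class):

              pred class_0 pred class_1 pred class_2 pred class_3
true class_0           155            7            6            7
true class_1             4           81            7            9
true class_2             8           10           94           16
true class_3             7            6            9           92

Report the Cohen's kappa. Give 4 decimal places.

Observed agreement pₒ = trace/N = 422/518 = 0.81467
Expected agreement pₑ = Σ (rowᵢ·colᵢ)/N² = (175·174 + 101·104 + 128·116 + 114·124)/518² = 0.26065
κ = (pₒ − pₑ)/(1 − pₑ) = (0.81467 − 0.26065)/(1 − 0.26065) = 0.7493

0.7493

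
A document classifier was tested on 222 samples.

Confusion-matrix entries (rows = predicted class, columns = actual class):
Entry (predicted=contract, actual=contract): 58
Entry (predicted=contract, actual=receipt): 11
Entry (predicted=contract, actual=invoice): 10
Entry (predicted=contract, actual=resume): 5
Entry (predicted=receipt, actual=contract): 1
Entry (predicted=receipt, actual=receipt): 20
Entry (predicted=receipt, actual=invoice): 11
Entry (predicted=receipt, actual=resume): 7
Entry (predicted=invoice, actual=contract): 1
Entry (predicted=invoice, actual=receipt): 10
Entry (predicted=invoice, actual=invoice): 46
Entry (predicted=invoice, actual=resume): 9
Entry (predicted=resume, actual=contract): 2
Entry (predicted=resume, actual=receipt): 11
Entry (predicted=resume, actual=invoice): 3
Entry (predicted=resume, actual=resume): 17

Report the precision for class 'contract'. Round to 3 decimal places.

0.690

precision = TP/(TP+FP).
contract: TP=58, FP=11+10+5=26 → 58/84 = 0.6905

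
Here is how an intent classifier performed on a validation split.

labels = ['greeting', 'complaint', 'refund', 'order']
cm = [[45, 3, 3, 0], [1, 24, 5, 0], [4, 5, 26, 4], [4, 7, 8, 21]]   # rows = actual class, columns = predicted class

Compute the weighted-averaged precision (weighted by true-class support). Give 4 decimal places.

Per-class precision (TP/(TP+FP)):
  greeting: TP=45, FP=1+4+4=9 → 45/54 = 0.83333
  complaint: TP=24, FP=3+5+7=15 → 24/39 = 0.61538
  refund: TP=26, FP=3+5+8=16 → 26/42 = 0.61905
  order: TP=21, FP=0+0+4=4 → 21/25 = 0.84000
Weighted-precision = Σ (supportᵢ/N)·precisionᵢ with N=160: (51/160)·0.83333 + (30/160)·0.61538 + (39/160)·0.61905 + (40/160)·0.84000 = 0.7419

0.7419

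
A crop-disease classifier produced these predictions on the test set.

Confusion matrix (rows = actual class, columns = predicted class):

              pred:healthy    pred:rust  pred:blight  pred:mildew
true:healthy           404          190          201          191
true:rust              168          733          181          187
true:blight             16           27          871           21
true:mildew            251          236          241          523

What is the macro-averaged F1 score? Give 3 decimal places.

Per-class F1 score (2·TP/(2·TP+FP+FN)):
  healthy: TP=404, FP=168+16+251=435, FN=190+201+191=582 → 808/1825 = 0.4427
  rust: TP=733, FP=190+27+236=453, FN=168+181+187=536 → 1466/2455 = 0.5971
  blight: TP=871, FP=201+181+241=623, FN=16+27+21=64 → 1742/2429 = 0.7172
  mildew: TP=523, FP=191+187+21=399, FN=251+236+241=728 → 1046/2173 = 0.4814
Macro-F1 score = mean = (0.4427 + 0.5971 + 0.7172 + 0.4814) / 4 = 0.560

0.560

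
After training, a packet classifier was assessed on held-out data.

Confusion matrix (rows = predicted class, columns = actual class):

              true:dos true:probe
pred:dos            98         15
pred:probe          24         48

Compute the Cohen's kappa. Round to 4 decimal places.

Observed agreement pₒ = trace/N = 146/185 = 0.78919
Expected agreement pₑ = Σ (rowᵢ·colᵢ)/N² = (122·113 + 63·72)/185² = 0.53534
κ = (pₒ − pₑ)/(1 − pₑ) = (0.78919 − 0.53534)/(1 − 0.53534) = 0.5463

0.5463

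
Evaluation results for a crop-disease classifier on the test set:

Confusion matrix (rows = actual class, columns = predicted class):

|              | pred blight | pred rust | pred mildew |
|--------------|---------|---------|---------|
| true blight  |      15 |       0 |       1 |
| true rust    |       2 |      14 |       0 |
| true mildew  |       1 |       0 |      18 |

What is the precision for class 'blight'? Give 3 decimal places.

0.833

precision = TP/(TP+FP).
blight: TP=15, FP=2+1=3 → 15/18 = 0.8333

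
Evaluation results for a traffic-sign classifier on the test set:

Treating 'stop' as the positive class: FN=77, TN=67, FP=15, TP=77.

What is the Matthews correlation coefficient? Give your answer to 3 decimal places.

0.310

MCC = (TP·TN − FP·FN) / √((TP+FP)(TP+FN)(TN+FP)(TN+FN))
Numerator = 77·67 − 15·77 = 4004
Denominator = √(92·154·82·144) = √167295744 = 12934.2856
MCC = 4004 / 12934.2856 = 0.310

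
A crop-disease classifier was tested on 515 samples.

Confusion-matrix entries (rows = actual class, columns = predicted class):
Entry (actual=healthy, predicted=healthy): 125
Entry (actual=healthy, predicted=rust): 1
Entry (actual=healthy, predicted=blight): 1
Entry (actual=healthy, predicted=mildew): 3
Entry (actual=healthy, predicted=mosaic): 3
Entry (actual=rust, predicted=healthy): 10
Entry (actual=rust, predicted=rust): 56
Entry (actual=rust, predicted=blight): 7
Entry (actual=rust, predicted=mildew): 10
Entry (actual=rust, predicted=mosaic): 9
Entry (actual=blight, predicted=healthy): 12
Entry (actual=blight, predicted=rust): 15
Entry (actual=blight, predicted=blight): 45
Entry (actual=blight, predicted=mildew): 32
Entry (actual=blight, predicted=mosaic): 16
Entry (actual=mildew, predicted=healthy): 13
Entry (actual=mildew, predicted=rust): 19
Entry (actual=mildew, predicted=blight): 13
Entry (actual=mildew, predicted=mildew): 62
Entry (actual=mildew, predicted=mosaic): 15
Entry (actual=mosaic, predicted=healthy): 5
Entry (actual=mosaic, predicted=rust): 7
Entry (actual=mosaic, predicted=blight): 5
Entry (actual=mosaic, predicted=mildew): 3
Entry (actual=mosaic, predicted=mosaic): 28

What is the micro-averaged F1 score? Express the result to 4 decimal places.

Micro-averaging pools counts across classes: ΣTP=316, ΣFP=199, ΣFN=199.
Micro-F1 score = 2·TP/(2·TP+FP+FN) on pooled counts = 0.6136 (equals overall accuracy in single-label multiclass).

0.6136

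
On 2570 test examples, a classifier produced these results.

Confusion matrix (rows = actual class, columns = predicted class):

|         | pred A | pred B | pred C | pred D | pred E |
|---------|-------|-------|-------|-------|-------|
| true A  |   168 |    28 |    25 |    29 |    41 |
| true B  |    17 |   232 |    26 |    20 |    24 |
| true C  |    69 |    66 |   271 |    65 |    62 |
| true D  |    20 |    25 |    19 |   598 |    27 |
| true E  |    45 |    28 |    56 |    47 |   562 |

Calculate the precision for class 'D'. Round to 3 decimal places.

Treat 'D' as positive and all other classes as negative.
precision = TP/(TP+FP).
D: TP=598, FP=29+20+65+47=161 → 598/759 = 0.7879

0.788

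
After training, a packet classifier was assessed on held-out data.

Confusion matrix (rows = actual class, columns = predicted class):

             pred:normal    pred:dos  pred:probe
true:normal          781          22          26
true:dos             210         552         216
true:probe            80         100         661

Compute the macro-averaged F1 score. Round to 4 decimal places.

0.7495

Per-class F1 score (2·TP/(2·TP+FP+FN)):
  normal: TP=781, FP=210+80=290, FN=22+26=48 → 1562/1900 = 0.82211
  dos: TP=552, FP=22+100=122, FN=210+216=426 → 1104/1652 = 0.66828
  probe: TP=661, FP=26+216=242, FN=80+100=180 → 1322/1744 = 0.75803
Macro-F1 score = mean = (0.82211 + 0.66828 + 0.75803) / 3 = 0.7495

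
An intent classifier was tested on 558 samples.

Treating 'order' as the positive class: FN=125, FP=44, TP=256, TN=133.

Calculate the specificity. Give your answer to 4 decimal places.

0.7514

Specificity = TN/(TN+FP) = 133/(133+44) = 0.7514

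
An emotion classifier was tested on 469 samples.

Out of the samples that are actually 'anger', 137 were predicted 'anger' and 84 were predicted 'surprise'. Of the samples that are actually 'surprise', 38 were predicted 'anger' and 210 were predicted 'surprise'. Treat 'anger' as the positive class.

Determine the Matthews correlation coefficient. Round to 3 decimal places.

MCC = (TP·TN − FP·FN) / √((TP+FP)(TP+FN)(TN+FP)(TN+FN))
Numerator = 137·210 − 38·84 = 25578
Denominator = √(175·221·248·294) = √2819871600 = 53102.4632
MCC = 25578 / 53102.4632 = 0.482

0.482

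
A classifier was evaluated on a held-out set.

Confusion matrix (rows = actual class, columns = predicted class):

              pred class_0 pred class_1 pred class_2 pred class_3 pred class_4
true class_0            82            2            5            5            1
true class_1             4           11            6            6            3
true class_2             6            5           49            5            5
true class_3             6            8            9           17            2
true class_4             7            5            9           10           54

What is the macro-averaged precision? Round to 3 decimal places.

Per-class precision (TP/(TP+FP)):
  class_0: TP=82, FP=4+6+6+7=23 → 82/105 = 0.7810
  class_1: TP=11, FP=2+5+8+5=20 → 11/31 = 0.3548
  class_2: TP=49, FP=5+6+9+9=29 → 49/78 = 0.6282
  class_3: TP=17, FP=5+6+5+10=26 → 17/43 = 0.3953
  class_4: TP=54, FP=1+3+5+2=11 → 54/65 = 0.8308
Macro-precision = mean = (0.7810 + 0.3548 + 0.6282 + 0.3953 + 0.8308) / 5 = 0.598

0.598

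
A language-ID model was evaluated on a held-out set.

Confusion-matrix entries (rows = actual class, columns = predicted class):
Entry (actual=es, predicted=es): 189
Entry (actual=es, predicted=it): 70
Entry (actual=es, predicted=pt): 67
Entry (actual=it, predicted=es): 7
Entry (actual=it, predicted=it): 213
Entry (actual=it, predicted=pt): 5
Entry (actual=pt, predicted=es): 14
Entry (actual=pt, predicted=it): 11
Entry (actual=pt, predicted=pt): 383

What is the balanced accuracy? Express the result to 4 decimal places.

0.8217

Balanced accuracy = mean of per-class recall.
  es: recall = 189/326 = 0.57975
  it: recall = 213/225 = 0.94667
  pt: recall = 383/408 = 0.93873
Mean = (0.57975 + 0.94667 + 0.93873) / 3 = 0.8217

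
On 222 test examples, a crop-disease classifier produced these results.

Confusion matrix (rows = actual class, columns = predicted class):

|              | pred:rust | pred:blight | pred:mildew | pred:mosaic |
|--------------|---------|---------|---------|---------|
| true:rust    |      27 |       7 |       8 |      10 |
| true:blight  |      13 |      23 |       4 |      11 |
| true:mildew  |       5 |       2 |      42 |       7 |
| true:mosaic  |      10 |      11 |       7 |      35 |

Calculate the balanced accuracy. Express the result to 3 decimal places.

Balanced accuracy = mean of per-class recall.
  rust: recall = 27/52 = 0.5192
  blight: recall = 23/51 = 0.4510
  mildew: recall = 42/56 = 0.7500
  mosaic: recall = 35/63 = 0.5556
Mean = (0.5192 + 0.4510 + 0.7500 + 0.5556) / 4 = 0.569

0.569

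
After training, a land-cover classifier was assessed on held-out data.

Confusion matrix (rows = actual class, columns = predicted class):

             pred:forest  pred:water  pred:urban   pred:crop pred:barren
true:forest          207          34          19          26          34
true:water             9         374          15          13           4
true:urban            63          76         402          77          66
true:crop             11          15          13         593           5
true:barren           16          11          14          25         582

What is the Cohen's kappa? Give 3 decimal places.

Observed agreement pₒ = trace/N = 2158/2704 = 0.7981
Expected agreement pₑ = Σ (rowᵢ·colᵢ)/N² = (320·306 + 415·510 + 684·463 + 637·734 + 648·691)/2704² = 0.2108
κ = (pₒ − pₑ)/(1 − pₑ) = (0.7981 − 0.2108)/(1 − 0.2108) = 0.744

0.744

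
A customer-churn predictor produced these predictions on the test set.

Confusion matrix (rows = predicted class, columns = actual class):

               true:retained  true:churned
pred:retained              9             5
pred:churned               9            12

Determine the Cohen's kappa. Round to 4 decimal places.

0.2045

Observed agreement pₒ = trace/N = 21/35 = 0.60000
Expected agreement pₑ = Σ (rowᵢ·colᵢ)/N² = (18·14 + 17·21)/35² = 0.49714
κ = (pₒ − pₑ)/(1 − pₑ) = (0.60000 − 0.49714)/(1 − 0.49714) = 0.2045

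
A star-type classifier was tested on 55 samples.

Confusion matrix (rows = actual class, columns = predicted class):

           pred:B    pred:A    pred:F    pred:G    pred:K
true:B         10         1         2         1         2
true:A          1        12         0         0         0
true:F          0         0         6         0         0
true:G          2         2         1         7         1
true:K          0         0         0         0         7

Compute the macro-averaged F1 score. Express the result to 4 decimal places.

Per-class F1 score (2·TP/(2·TP+FP+FN)):
  B: TP=10, FP=1+0+2+0=3, FN=1+2+1+2=6 → 20/29 = 0.68966
  A: TP=12, FP=1+0+2+0=3, FN=1+0+0+0=1 → 24/28 = 0.85714
  F: TP=6, FP=2+0+1+0=3, FN=0+0+0+0=0 → 12/15 = 0.80000
  G: TP=7, FP=1+0+0+0=1, FN=2+2+1+1=6 → 14/21 = 0.66667
  K: TP=7, FP=2+0+0+1=3, FN=0+0+0+0=0 → 14/17 = 0.82353
Macro-F1 score = mean = (0.68966 + 0.85714 + 0.80000 + 0.66667 + 0.82353) / 5 = 0.7674

0.7674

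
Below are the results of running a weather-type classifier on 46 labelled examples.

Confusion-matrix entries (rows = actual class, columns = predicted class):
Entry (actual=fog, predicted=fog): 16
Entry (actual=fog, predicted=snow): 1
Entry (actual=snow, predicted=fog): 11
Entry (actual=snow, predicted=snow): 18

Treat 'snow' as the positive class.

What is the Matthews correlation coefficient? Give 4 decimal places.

0.5508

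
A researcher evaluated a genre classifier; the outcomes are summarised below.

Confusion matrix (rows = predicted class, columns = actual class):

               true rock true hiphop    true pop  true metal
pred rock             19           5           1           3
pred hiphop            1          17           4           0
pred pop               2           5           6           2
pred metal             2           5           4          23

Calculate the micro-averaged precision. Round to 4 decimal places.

0.6566

Micro-averaging pools counts across classes: ΣTP=65, ΣFP=34, ΣFN=34.
Micro-precision = TP/(TP+FP) on pooled counts = 0.6566 (equals overall accuracy in single-label multiclass).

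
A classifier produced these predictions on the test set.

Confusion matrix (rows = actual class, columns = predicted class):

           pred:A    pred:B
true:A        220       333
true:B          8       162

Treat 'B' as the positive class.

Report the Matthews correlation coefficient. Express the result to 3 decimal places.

0.320

MCC = (TP·TN − FP·FN) / √((TP+FP)(TP+FN)(TN+FP)(TN+FN))
Numerator = 162·220 − 333·8 = 32976
Denominator = √(495·170·553·228) = √10609968600 = 103004.7018
MCC = 32976 / 103004.7018 = 0.320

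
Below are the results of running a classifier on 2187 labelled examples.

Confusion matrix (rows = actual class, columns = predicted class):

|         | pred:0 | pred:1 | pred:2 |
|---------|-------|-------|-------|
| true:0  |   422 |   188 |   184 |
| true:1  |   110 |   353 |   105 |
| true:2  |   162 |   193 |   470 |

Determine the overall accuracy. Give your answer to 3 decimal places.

0.569

Accuracy = trace / total = (422+353+470=1245) / 2187 = 1245/2187 = 0.569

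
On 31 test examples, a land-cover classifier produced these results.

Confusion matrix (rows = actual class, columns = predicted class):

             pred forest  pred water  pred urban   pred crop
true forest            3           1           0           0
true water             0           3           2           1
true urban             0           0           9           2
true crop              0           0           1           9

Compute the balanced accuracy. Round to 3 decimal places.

Balanced accuracy = mean of per-class recall.
  forest: recall = 3/4 = 0.7500
  water: recall = 3/6 = 0.5000
  urban: recall = 9/11 = 0.8182
  crop: recall = 9/10 = 0.9000
Mean = (0.7500 + 0.5000 + 0.8182 + 0.9000) / 4 = 0.742

0.742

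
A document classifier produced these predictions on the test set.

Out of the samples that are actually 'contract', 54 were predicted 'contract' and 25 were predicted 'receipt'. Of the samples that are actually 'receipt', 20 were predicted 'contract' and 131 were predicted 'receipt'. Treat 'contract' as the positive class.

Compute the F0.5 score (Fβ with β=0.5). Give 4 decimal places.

Fβ = (1+β²)·TP / ((1+β²)·TP + β²·FN + FP), with β²=1/4
= 1.25·54 / (1.25·54 + 0.25·25 + 20) = 0.7200

0.7200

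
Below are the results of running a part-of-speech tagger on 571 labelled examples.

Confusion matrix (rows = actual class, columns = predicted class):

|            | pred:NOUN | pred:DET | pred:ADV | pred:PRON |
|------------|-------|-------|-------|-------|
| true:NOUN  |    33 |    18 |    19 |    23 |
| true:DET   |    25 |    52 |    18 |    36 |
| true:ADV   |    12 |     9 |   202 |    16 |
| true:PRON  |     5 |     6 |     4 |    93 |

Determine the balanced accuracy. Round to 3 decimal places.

Balanced accuracy = mean of per-class recall.
  NOUN: recall = 33/93 = 0.3548
  DET: recall = 52/131 = 0.3969
  ADV: recall = 202/239 = 0.8452
  PRON: recall = 93/108 = 0.8611
Mean = (0.3548 + 0.3969 + 0.8452 + 0.8611) / 4 = 0.615

0.615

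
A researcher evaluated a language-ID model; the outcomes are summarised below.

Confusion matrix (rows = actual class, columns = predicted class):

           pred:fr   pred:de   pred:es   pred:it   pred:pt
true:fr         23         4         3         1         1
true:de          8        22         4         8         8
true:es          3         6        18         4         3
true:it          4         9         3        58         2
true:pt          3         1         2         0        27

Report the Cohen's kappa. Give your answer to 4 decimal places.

0.5608

Observed agreement pₒ = trace/N = 148/225 = 0.65778
Expected agreement pₑ = Σ (rowᵢ·colᵢ)/N² = (32·41 + 50·42 + 34·30 + 76·71 + 33·41)/225² = 0.22086
κ = (pₒ − pₑ)/(1 − pₑ) = (0.65778 − 0.22086)/(1 − 0.22086) = 0.5608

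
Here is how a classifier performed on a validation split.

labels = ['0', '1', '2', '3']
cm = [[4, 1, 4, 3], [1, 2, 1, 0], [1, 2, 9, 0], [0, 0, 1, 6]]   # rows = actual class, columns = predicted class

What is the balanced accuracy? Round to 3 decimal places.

Balanced accuracy = mean of per-class recall.
  0: recall = 4/12 = 0.3333
  1: recall = 2/4 = 0.5000
  2: recall = 9/12 = 0.7500
  3: recall = 6/7 = 0.8571
Mean = (0.3333 + 0.5000 + 0.7500 + 0.8571) / 4 = 0.610

0.610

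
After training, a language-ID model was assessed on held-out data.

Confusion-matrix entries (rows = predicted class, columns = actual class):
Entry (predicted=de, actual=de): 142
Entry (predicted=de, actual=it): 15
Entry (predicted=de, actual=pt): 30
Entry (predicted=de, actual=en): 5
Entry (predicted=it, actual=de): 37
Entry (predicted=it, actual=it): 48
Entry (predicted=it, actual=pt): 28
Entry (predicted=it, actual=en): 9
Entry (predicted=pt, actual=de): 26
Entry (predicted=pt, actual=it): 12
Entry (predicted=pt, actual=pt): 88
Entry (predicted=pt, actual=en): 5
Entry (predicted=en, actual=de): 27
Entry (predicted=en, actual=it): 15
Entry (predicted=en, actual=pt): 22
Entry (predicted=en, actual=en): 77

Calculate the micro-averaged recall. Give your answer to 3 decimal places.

0.606

Micro-averaging pools counts across classes: ΣTP=355, ΣFP=231, ΣFN=231.
Micro-recall = TP/(TP+FN) on pooled counts = 0.606 (equals overall accuracy in single-label multiclass).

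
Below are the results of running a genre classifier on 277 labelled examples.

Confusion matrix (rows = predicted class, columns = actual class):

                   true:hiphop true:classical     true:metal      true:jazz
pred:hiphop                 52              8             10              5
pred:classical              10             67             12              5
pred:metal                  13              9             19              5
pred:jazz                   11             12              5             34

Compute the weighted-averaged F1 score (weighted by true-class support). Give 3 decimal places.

Per-class F1 score (2·TP/(2·TP+FP+FN)):
  hiphop: TP=52, FP=8+10+5=23, FN=10+13+11=34 → 104/161 = 0.6460
  classical: TP=67, FP=10+12+5=27, FN=8+9+12=29 → 134/190 = 0.7053
  metal: TP=19, FP=13+9+5=27, FN=10+12+5=27 → 38/92 = 0.4130
  jazz: TP=34, FP=11+12+5=28, FN=5+5+5=15 → 68/111 = 0.6126
Weighted-F1 score = Σ (supportᵢ/N)·F1 scoreᵢ with N=277: (86/277)·0.6460 + (96/277)·0.7053 + (46/277)·0.4130 + (49/277)·0.6126 = 0.622

0.622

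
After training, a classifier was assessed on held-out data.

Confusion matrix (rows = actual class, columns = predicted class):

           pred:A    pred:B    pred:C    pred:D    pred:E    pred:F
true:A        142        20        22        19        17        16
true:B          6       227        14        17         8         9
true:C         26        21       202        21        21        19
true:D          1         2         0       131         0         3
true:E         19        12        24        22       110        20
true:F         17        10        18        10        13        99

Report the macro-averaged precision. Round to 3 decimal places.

0.669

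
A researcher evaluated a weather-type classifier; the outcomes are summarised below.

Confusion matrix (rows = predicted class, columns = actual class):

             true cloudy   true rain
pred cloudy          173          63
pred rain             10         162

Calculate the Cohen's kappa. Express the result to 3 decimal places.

0.648

Observed agreement pₒ = trace/N = 335/408 = 0.8211
Expected agreement pₑ = Σ (rowᵢ·colᵢ)/N² = (183·236 + 225·172)/408² = 0.4919
κ = (pₒ − pₑ)/(1 − pₑ) = (0.8211 − 0.4919)/(1 − 0.4919) = 0.648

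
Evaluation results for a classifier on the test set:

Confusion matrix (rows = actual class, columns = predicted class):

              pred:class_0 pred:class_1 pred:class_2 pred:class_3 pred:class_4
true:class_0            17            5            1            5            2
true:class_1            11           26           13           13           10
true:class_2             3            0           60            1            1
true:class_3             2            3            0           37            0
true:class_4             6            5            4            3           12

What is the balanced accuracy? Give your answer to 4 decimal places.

Balanced accuracy = mean of per-class recall.
  class_0: recall = 17/30 = 0.56667
  class_1: recall = 26/73 = 0.35616
  class_2: recall = 60/65 = 0.92308
  class_3: recall = 37/42 = 0.88095
  class_4: recall = 12/30 = 0.40000
Mean = (0.56667 + 0.35616 + 0.92308 + 0.88095 + 0.40000) / 5 = 0.6254

0.6254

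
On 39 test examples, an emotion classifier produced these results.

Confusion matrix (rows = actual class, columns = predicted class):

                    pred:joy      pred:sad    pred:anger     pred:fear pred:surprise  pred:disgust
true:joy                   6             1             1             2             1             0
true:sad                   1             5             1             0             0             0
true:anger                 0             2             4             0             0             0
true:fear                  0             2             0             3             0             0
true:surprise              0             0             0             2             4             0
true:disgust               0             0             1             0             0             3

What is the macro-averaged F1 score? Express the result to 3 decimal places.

0.659

Per-class F1 score (2·TP/(2·TP+FP+FN)):
  joy: TP=6, FP=1+0+0+0+0=1, FN=1+1+2+1+0=5 → 12/18 = 0.6667
  sad: TP=5, FP=1+2+2+0+0=5, FN=1+1+0+0+0=2 → 10/17 = 0.5882
  anger: TP=4, FP=1+1+0+0+1=3, FN=0+2+0+0+0=2 → 8/13 = 0.6154
  fear: TP=3, FP=2+0+0+2+0=4, FN=0+2+0+0+0=2 → 6/12 = 0.5000
  surprise: TP=4, FP=1+0+0+0+0=1, FN=0+0+0+2+0=2 → 8/11 = 0.7273
  disgust: TP=3, FP=0+0+0+0+0=0, FN=0+0+1+0+0=1 → 6/7 = 0.8571
Macro-F1 score = mean = (0.6667 + 0.5882 + 0.6154 + 0.5000 + 0.7273 + 0.8571) / 6 = 0.659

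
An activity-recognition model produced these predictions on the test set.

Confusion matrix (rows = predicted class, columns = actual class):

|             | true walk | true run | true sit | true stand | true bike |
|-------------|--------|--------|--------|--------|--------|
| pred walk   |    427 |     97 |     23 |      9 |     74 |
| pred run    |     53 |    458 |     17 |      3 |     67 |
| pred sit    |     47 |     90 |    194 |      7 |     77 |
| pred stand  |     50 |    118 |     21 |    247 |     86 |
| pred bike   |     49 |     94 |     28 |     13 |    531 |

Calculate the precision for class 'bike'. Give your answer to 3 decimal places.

One-vs-rest for 'bike': TP = diagonal; FP = other classes predicted 'bike'; FN = 'bike' predicted as other.
precision = TP/(TP+FP).
bike: TP=531, FP=49+94+28+13=184 → 531/715 = 0.7427

0.743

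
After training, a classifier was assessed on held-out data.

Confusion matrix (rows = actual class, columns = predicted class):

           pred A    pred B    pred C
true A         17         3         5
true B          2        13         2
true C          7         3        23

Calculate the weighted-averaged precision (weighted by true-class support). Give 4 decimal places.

0.7104

Per-class precision (TP/(TP+FP)):
  A: TP=17, FP=2+7=9 → 17/26 = 0.65385
  B: TP=13, FP=3+3=6 → 13/19 = 0.68421
  C: TP=23, FP=5+2=7 → 23/30 = 0.76667
Weighted-precision = Σ (supportᵢ/N)·precisionᵢ with N=75: (25/75)·0.65385 + (17/75)·0.68421 + (33/75)·0.76667 = 0.7104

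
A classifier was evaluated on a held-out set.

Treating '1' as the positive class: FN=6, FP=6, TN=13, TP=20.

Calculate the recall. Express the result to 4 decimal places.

0.7692

Recall = TP/(TP+FN) = 20/(20+6) = 20/26 = 0.7692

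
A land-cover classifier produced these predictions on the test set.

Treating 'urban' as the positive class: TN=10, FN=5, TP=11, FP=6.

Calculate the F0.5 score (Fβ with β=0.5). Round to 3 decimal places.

Fβ = (1+β²)·TP / ((1+β²)·TP + β²·FN + FP), with β²=1/4
= 1.25·11 / (1.25·11 + 0.25·5 + 6) = 0.655

0.655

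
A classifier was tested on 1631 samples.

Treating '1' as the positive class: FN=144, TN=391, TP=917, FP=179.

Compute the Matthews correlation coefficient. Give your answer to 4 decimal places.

MCC = (TP·TN − FP·FN) / √((TP+FP)(TP+FN)(TN+FP)(TN+FN))
Numerator = 917·391 − 179·144 = 332771
Denominator = √(1096·1061·570·535) = √354612937200 = 595493.8599
MCC = 332771 / 595493.8599 = 0.5588

0.5588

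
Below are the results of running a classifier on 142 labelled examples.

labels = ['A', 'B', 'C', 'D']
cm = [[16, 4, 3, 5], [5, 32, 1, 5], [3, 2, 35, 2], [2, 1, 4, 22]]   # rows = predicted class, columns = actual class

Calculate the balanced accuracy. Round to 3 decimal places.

0.724

Balanced accuracy = mean of per-class recall.
  A: recall = 16/26 = 0.6154
  B: recall = 32/39 = 0.8205
  C: recall = 35/43 = 0.8140
  D: recall = 22/34 = 0.6471
Mean = (0.6154 + 0.8205 + 0.8140 + 0.6471) / 4 = 0.724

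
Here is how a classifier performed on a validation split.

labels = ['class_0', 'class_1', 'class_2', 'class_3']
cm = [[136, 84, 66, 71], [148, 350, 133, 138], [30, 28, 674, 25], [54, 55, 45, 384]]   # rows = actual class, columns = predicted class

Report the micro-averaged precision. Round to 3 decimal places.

0.638

Micro-averaging pools counts across classes: ΣTP=1544, ΣFP=877, ΣFN=877.
Micro-precision = TP/(TP+FP) on pooled counts = 0.638 (equals overall accuracy in single-label multiclass).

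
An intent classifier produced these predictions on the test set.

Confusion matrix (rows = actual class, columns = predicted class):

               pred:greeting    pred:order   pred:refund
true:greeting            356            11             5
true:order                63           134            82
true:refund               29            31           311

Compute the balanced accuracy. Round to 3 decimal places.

Balanced accuracy = mean of per-class recall.
  greeting: recall = 356/372 = 0.9570
  order: recall = 134/279 = 0.4803
  refund: recall = 311/371 = 0.8383
Mean = (0.9570 + 0.4803 + 0.8383) / 3 = 0.759

0.759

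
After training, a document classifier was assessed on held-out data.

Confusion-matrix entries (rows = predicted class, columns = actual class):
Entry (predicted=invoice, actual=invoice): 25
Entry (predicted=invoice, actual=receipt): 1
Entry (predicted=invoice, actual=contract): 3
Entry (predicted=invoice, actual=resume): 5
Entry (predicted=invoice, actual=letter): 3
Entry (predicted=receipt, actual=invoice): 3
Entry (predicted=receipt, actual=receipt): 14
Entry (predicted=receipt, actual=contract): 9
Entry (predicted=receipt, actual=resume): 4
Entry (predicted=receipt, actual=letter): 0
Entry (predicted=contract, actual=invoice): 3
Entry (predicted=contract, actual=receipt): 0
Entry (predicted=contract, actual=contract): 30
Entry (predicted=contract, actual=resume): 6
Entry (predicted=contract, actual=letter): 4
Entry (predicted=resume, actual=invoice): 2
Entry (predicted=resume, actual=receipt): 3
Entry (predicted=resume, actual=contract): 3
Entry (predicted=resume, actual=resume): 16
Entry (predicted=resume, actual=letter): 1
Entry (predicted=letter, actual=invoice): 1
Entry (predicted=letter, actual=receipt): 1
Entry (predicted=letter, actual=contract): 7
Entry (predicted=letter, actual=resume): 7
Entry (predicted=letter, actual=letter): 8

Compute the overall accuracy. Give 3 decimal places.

0.585

Accuracy = trace / total = (25+14+30+16+8=93) / 159 = 93/159 = 0.585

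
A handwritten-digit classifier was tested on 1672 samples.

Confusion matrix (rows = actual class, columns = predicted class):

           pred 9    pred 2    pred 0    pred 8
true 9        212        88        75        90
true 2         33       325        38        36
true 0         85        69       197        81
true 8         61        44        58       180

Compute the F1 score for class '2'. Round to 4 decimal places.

One-vs-rest for '2': TP = diagonal; FP = other classes predicted '2'; FN = '2' predicted as other.
F1 score = 2·TP/(2·TP+FP+FN).
2: TP=325, FP=88+69+44=201, FN=33+38+36=107 → 650/958 = 0.67850

0.6785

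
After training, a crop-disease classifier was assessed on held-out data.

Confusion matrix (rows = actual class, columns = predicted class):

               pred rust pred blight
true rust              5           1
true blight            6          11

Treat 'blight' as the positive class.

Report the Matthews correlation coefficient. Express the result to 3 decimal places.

MCC = (TP·TN − FP·FN) / √((TP+FP)(TP+FN)(TN+FP)(TN+FN))
Numerator = 11·5 − 1·6 = 49
Denominator = √(12·17·6·11) = √13464 = 116.0345
MCC = 49 / 116.0345 = 0.422

0.422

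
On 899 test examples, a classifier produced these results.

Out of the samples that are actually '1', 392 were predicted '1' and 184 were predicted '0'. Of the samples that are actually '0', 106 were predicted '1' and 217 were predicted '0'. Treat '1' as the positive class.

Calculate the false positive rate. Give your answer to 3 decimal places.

0.328

FPR = FP/(FP+TN) = 106/(106+217) = 0.328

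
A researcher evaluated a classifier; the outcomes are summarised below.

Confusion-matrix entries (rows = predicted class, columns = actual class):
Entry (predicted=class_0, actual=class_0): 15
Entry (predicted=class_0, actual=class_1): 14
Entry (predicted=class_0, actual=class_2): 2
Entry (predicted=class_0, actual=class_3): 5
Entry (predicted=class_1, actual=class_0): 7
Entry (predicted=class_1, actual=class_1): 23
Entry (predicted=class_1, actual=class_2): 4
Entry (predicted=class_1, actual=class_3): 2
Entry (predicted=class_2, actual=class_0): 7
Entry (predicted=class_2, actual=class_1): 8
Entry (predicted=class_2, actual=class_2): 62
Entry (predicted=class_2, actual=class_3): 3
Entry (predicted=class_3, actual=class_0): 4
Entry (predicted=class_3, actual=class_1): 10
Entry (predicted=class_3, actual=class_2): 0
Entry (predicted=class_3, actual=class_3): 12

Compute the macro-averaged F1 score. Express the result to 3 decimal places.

0.570

Per-class F1 score (2·TP/(2·TP+FP+FN)):
  class_0: TP=15, FP=14+2+5=21, FN=7+7+4=18 → 30/69 = 0.4348
  class_1: TP=23, FP=7+4+2=13, FN=14+8+10=32 → 46/91 = 0.5055
  class_2: TP=62, FP=7+8+3=18, FN=2+4+0=6 → 124/148 = 0.8378
  class_3: TP=12, FP=4+10+0=14, FN=5+2+3=10 → 24/48 = 0.5000
Macro-F1 score = mean = (0.4348 + 0.5055 + 0.8378 + 0.5000) / 4 = 0.570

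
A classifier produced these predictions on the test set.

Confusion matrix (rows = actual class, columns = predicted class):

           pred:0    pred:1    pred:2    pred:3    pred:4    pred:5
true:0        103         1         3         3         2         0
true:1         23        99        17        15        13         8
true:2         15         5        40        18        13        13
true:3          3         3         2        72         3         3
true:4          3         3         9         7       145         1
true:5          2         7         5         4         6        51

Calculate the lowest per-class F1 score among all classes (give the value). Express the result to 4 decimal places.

0.4444

Per-class F1 score (2·TP/(2·TP+FP+FN)):
  0: TP=103, FP=23+15+3+3+2=46, FN=1+3+3+2+0=9 → 206/261 = 0.78927
  1: TP=99, FP=1+5+3+3+7=19, FN=23+17+15+13+8=76 → 198/293 = 0.67577
  2: TP=40, FP=3+17+2+9+5=36, FN=15+5+18+13+13=64 → 80/180 = 0.44444
  3: TP=72, FP=3+15+18+7+4=47, FN=3+3+2+3+3=14 → 144/205 = 0.70244
  4: TP=145, FP=2+13+13+3+6=37, FN=3+3+9+7+1=23 → 290/350 = 0.82857
  5: TP=51, FP=0+8+13+3+1=25, FN=2+7+5+4+6=24 → 102/151 = 0.67550
Lowest is class '2' with F1 score = 0.4444.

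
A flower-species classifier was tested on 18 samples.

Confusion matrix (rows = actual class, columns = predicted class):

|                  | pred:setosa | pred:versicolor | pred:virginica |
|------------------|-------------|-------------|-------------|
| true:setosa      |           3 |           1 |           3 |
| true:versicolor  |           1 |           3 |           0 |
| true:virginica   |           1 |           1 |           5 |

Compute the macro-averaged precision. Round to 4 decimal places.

0.6083

Per-class precision (TP/(TP+FP)):
  setosa: TP=3, FP=1+1=2 → 3/5 = 0.60000
  versicolor: TP=3, FP=1+1=2 → 3/5 = 0.60000
  virginica: TP=5, FP=3+0=3 → 5/8 = 0.62500
Macro-precision = mean = (0.60000 + 0.60000 + 0.62500) / 3 = 0.6083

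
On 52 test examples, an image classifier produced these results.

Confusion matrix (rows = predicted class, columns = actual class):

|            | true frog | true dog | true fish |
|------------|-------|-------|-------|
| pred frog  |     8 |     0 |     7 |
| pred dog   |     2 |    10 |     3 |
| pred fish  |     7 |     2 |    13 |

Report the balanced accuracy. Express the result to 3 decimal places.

0.623

Balanced accuracy = mean of per-class recall.
  frog: recall = 8/17 = 0.4706
  dog: recall = 10/12 = 0.8333
  fish: recall = 13/23 = 0.5652
Mean = (0.4706 + 0.8333 + 0.5652) / 3 = 0.623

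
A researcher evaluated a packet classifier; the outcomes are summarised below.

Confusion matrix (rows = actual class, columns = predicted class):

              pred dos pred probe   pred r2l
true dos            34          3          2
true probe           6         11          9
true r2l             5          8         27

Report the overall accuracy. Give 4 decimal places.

Accuracy = trace / total = (34+11+27=72) / 105 = 72/105 = 0.6857

0.6857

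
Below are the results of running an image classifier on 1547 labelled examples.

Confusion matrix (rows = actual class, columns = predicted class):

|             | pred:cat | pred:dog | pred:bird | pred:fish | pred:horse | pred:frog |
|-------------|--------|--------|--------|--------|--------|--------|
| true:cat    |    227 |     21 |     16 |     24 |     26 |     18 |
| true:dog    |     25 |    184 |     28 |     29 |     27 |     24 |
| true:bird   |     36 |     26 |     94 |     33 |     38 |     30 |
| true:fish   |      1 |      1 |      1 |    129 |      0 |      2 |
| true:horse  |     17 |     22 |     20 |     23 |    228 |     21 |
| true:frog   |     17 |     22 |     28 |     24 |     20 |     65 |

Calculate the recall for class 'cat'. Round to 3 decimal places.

0.684

One-vs-rest for 'cat': TP = diagonal; FP = other classes predicted 'cat'; FN = 'cat' predicted as other.
recall = TP/(TP+FN).
cat: TP=227, FN=21+16+24+26+18=105 → 227/332 = 0.6837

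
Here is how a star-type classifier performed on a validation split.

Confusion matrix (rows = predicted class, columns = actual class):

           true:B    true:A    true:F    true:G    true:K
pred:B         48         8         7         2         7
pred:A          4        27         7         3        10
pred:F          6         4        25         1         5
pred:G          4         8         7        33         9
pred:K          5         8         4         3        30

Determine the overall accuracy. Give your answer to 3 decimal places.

0.593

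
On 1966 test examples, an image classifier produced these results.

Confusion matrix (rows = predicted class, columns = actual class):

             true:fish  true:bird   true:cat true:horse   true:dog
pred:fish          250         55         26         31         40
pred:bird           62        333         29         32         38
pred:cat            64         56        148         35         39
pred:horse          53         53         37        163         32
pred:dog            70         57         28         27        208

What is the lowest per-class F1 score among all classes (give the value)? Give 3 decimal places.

0.485

Per-class F1 score (2·TP/(2·TP+FP+FN)):
  fish: TP=250, FP=55+26+31+40=152, FN=62+64+53+70=249 → 500/901 = 0.5549
  bird: TP=333, FP=62+29+32+38=161, FN=55+56+53+57=221 → 666/1048 = 0.6355
  cat: TP=148, FP=64+56+35+39=194, FN=26+29+37+28=120 → 296/610 = 0.4852
  horse: TP=163, FP=53+53+37+32=175, FN=31+32+35+27=125 → 326/626 = 0.5208
  dog: TP=208, FP=70+57+28+27=182, FN=40+38+39+32=149 → 416/747 = 0.5569
Lowest is class 'cat' with F1 score = 0.485.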